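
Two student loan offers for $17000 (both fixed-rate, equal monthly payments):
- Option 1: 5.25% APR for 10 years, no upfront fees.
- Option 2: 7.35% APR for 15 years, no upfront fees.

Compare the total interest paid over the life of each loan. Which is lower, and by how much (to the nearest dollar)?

Option 1: at 5.25% the monthly rate is 0.0043750, so the payment is 17,000 × 0.0043750 / (1 − 1.0043750^−120) = $182.40.
Total interest on Option 1 = 120 × $182.40 − $17,000 = $4,888.00.
Option 2: at 7.35% the monthly rate is 0.0061250, so the payment is 17,000 × 0.0061250 / (1 − 1.0061250^−180) = $156.15.
Total interest on Option 2 = 180 × $156.15 − $17,000 = $11,107.00.
Option 1 is lower by $6,219.00.

Option 1 by $6,219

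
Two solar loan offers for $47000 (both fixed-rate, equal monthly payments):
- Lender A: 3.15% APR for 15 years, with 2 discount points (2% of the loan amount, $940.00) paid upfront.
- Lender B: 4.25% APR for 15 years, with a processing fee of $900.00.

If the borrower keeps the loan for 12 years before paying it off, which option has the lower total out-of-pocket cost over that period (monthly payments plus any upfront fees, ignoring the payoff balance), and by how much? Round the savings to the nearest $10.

Lender A by $3,650

Lender A: monthly rate = 3.15%/12 = 0.0026250; payment = 47,000 × 0.0026250 / (1 − (1+0.0026250)^−180) = $327.97.
Lender B: monthly rate = 4.25%/12 = 0.0035417; payment = 47,000 × 0.0035417 / (1 − (1+0.0035417)^−180) = $353.57.
Over 144 months: Lender A costs 144 × $327.97 + $940.00 = $48,167.68; Lender B costs 144 × $353.57 + $900.00 = $51,814.08.
Lender A is cheaper by $51,814.08 − $48,167.68 = $3,646.40.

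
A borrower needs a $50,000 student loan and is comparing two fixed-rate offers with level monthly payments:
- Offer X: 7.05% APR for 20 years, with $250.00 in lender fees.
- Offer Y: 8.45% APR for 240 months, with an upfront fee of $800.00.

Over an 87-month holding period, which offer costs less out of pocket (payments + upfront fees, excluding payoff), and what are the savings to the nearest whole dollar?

Offer X by $4,307

Offer X: at 7.05% the monthly rate is 0.0058750, so the payment is 50,000 × 0.0058750 / (1 − 1.0058750^−240) = $389.15.
Offer Y: monthly rate = 8.45%/12 = 0.0070417; payment = 50,000 × 0.0070417 / (1 − (1+0.0070417)^−240) = $432.33.
Over 87 months: Offer X costs 87 × $389.15 + $250.00 = $34,106.05; Offer Y costs 87 × $432.33 + $800.00 = $38,412.71.
Offer X is cheaper by $38,412.71 − $34,106.05 = $4,306.66.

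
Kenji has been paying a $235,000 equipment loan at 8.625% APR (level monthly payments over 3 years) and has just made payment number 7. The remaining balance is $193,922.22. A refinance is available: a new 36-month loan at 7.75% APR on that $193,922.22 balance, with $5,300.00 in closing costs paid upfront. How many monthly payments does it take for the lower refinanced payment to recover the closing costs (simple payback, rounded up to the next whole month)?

4 months

Current payment = 235,000 × 8.625%/12 / (1 − (1+0.0071875)^−36) = $7,431.99.
Refinanced payment = 193,922.22 × 0.0064583 / (1 − (1+0.0064583)^−36) = $6,054.48.
Monthly savings = $7,431.99 − $6,054.48 = $1,377.51.
Break-even = $5,300.00 / $1,377.51 = 3.85 → 4 months.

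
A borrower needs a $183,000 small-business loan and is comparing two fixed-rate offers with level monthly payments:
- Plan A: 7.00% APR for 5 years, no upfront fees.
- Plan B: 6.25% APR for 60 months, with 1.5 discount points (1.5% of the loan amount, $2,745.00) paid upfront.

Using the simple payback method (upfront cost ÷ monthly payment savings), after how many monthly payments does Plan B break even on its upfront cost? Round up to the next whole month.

43 months

Plan A: at 7.00% the monthly rate is 0.0058333, so the payment is 183,000 × 0.0058333 / (1 − 1.0058333^−60) = $3,623.62.
Plan B: monthly rate = 6.25%/12 = 0.0052083; payment = 183,000 × 0.0052083 / (1 − (1+0.0052083)^−60) = $3,559.21.
Monthly savings = $3,623.62 − $3,559.21 = $64.41.
Break-even = $2,745.00 / $64.41 = 42.62 → 43 months.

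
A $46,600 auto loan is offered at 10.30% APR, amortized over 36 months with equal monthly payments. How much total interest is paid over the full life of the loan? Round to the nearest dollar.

At 10.30% the monthly rate is 0.0085833, so the payment is 46,600 × 0.0085833 / (1 − 1.0085833^−36) = $1,510.22.
Total paid = 36 × $1,510.22 = $54,367.92; interest = $54,367.92 − $46,600 = $7,767.92.

$7,768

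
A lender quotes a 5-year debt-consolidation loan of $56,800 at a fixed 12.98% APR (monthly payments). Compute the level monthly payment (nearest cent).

At 12.98% the monthly rate is 0.0108167, so the payment is 56,800 × 0.0108167 / (1 − 1.0108167^−60) = $1,291.79.

$1,291.79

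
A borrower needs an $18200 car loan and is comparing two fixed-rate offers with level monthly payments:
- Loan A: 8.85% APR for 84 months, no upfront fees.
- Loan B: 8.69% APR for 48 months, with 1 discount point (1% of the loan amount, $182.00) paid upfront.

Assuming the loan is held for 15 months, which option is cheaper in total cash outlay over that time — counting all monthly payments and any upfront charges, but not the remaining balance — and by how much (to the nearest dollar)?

Loan A by $2,564

Loan A: at 8.85% the monthly rate is 0.0073750, so the payment is 18,200 × 0.0073750 / (1 − 1.0073750^−84) = $291.44.
Loan B: at 8.69% the monthly rate is 0.0072417, so the payment is 18,200 × 0.0072417 / (1 − 1.0072417^−48) = $450.23.
Over 15 months: Loan A costs 15 × $291.44 = $4,371.60; Loan B costs 15 × $450.23 + $182.00 = $6,935.45.
Loan A is cheaper by $6,935.45 − $4,371.60 = $2,563.85.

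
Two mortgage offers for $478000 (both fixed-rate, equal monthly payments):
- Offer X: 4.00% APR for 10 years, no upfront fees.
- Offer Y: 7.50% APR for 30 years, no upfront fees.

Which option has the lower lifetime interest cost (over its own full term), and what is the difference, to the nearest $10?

Offer X: monthly rate = 4%/12 = 0.0033333; payment = 478,000 × 0.0033333 / (1 − (1+0.0033333)^−120) = $4,839.52.
Total interest on Offer X = 120 × $4,839.52 − $478,000 = $102,742.40.
Offer Y: at 7.50% the monthly rate is 0.0062500, so the payment is 478,000 × 0.0062500 / (1 − 1.0062500^−360) = $3,342.25.
Total interest on Offer Y = 360 × $3,342.25 − $478,000 = $725,210.00.
Offer X is lower by $622,467.60.

Offer X by $622,470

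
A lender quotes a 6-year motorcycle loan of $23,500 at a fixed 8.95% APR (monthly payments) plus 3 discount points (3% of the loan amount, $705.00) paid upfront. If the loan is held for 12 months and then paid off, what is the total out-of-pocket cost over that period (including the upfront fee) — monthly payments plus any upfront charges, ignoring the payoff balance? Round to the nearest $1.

$5,781

Monthly rate = 8.95%/12 = 0.0074583; payment = 23,500 × 0.0074583 / (1 − (1+0.0074583)^−72) = $423.02.
Total outlay = 12 × $423.02 + $705.00 = $5,781.24.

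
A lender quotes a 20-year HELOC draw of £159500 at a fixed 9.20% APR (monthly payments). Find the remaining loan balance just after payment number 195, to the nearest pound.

With monthly rate i = 9.2%/12 = 0.0076667, the balance after k of n payments is P · [(1+i)^n − (1+i)^k] / [(1+i)^n − 1].
(1+0.0076667)^240 = 6.25250705 and (1+0.0076667)^195 = 4.43398306, so the balance is 159,500 × (6.25250705 − 4.43398306) / (6.25250705 − 1) = £55,222.12.

£55,222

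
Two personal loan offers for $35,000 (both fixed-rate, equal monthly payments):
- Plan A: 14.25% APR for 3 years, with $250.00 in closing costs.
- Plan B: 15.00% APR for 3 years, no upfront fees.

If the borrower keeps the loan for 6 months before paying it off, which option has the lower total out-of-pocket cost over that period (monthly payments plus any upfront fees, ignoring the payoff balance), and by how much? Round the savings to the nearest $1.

Plan B by $173

Plan A: at 14.25% the monthly rate is 0.0118750, so the payment is 35,000 × 0.0118750 / (1 − 1.0118750^−36) = $1,200.47.
Plan B: at 15.00% the monthly rate is 0.0125000, so the payment is 35,000 × 0.0125000 / (1 − 1.0125000^−36) = $1,213.29.
Over 6 months: Plan A costs 6 × $1,200.47 + $250.00 = $7,452.82; Plan B costs 6 × $1,213.29 = $7,279.74.
Plan B is cheaper by $7,452.82 − $7,279.74 = $173.08.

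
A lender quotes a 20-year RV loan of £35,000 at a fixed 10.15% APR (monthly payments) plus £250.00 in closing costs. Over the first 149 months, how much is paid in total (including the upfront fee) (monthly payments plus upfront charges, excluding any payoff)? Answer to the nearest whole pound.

Monthly rate = 10.15%/12 = 0.0084583; payment = 35,000 × 0.0084583 / (1 − (1+0.0084583)^−240) = £341.24.
Total outlay = 149 × £341.24 + £250.00 = £51,094.76.

£51,095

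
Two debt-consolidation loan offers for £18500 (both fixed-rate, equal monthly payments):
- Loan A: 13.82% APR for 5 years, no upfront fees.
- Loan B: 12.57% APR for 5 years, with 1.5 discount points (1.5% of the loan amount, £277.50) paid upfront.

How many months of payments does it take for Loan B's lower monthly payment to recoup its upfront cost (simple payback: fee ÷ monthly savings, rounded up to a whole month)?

24 months

Loan A: at 13.82% the monthly rate is 0.0115167, so the payment is 18,500 × 0.0115167 / (1 − 1.0115167^−60) = £428.74.
Loan B: at 12.57% the monthly rate is 0.0104750, so the payment is 18,500 × 0.0104750 / (1 − 1.0104750^−60) = £416.87.
Monthly savings = £428.74 − £416.87 = £11.87.
Break-even = £277.50 / £11.87 = 23.38 → 24 months.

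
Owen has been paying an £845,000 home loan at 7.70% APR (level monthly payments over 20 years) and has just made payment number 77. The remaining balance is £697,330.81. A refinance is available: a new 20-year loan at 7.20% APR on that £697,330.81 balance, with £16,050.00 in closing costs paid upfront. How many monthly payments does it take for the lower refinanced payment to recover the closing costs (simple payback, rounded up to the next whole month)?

12 months

Current payment = 845,000 × 7.7%/12 / (1 − (1+0.0064167)^−240) = £6,910.97.
Refinanced payment = 697,330.81 × 0.0060000 / (1 − (1+0.0060000)^−240) = £5,490.43.
Monthly savings = £6,910.97 − £5,490.43 = £1,420.54.
Break-even = £16,050.00 / £1,420.54 = 11.30 → 12 months.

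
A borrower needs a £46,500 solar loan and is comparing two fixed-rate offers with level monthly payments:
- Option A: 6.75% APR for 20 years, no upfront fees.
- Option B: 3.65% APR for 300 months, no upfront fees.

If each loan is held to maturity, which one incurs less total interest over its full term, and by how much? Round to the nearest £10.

Option B by £13,890

Option A: at 6.75% the monthly rate is 0.0056250, so the payment is 46,500 × 0.0056250 / (1 − 1.0056250^−240) = £353.57.
Total interest on Option A = 240 × £353.57 − £46,500 = £38,356.80.
Option B: monthly rate = 3.65%/12 = 0.0030417; payment = 46,500 × 0.0030417 / (1 − (1+0.0030417)^−300) = £236.55.
Total interest on Option B = 300 × £236.55 − £46,500 = £24,465.00.
Option B is lower by £13,891.80.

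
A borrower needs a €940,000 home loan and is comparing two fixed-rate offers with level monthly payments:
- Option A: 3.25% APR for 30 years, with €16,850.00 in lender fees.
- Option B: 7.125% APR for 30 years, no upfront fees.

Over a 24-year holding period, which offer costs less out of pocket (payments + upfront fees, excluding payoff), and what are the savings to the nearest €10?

Option A by €628,850

Option A: at 3.25% the monthly rate is 0.0027083, so the payment is 940,000 × 0.0027083 / (1 − 1.0027083^−360) = €4,090.94.
Option B: monthly rate = 7.125%/12 = 0.0059375; payment = 940,000 × 0.0059375 / (1 − (1+0.0059375)^−360) = €6,332.95.
Over 288 months: Option A costs 288 × €4,090.94 + €16,850.00 = €1,195,040.72; Option B costs 288 × €6,332.95 = €1,823,889.60.
Option A is cheaper by €1,823,889.60 − €1,195,040.72 = €628,848.88.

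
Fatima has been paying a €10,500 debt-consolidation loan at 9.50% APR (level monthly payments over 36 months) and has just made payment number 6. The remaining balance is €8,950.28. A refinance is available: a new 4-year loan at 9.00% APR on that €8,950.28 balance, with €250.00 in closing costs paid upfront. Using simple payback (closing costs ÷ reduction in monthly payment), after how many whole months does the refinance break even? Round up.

Current payment = 10,500 × 9.5%/12 / (1 − (1+0.0079167)^−36) = €336.35.
Refinanced payment = 8,950.28 × 0.0075000 / (1 − (1+0.0075000)^−48) = €222.73.
Monthly savings = €336.35 − €222.73 = €113.62.
Break-even = €250.00 / €113.62 = 2.20 → 3 months.

3 months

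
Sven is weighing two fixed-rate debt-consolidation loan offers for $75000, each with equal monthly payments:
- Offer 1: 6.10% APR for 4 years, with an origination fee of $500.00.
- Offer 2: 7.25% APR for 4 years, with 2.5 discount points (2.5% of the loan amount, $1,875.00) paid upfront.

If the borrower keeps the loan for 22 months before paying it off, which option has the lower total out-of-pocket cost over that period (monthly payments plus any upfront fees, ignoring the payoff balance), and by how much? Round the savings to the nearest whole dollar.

Offer 1 by $2,252

Offer 1: at 6.10% the monthly rate is 0.0050833, so the payment is 75,000 × 0.0050833 / (1 − 1.0050833^−48) = $1,764.82.
Offer 2: at 7.25% the monthly rate is 0.0060417, so the payment is 75,000 × 0.0060417 / (1 − 1.0060417^−48) = $1,804.68.
Over 22 months: Offer 1 costs 22 × $1,764.82 + $500.00 = $39,326.04; Offer 2 costs 22 × $1,804.68 + $1,875.00 = $41,577.96.
Offer 1 is cheaper by $41,577.96 − $39,326.04 = $2,251.92.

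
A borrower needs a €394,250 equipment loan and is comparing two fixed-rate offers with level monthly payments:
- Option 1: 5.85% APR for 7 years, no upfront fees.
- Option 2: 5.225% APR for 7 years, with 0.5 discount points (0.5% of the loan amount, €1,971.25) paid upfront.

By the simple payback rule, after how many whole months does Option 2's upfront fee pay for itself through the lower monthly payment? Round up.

17 months

Option 1: monthly rate = 5.85%/12 = 0.0048750; payment = 394,250 × 0.0048750 / (1 − (1+0.0048750)^−84) = €5,731.11.
Option 2: monthly rate = 5.225%/12 = 0.0043542; payment = 394,250 × 0.0043542 / (1 − (1+0.0043542)^−84) = €5,614.07.
Monthly savings = €5,731.11 − €5,614.07 = €117.04.
Break-even = €1,971.25 / €117.04 = 16.84 → 17 months.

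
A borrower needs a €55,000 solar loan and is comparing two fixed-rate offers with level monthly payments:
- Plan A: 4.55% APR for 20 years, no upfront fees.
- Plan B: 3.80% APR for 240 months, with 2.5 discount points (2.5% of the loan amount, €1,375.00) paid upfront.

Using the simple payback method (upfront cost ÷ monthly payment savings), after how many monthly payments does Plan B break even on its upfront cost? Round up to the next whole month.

Plan A: at 4.55% the monthly rate is 0.0037917, so the payment is 55,000 × 0.0037917 / (1 − 1.0037917^−240) = €349.44.
Plan B: at 3.80% the monthly rate is 0.0031667, so the payment is 55,000 × 0.0031667 / (1 − 1.0031667^−240) = €327.52.
Monthly savings = €349.44 − €327.52 = €21.92.
Break-even = €1,375.00 / €21.92 = 62.73 → 63 months.

63 months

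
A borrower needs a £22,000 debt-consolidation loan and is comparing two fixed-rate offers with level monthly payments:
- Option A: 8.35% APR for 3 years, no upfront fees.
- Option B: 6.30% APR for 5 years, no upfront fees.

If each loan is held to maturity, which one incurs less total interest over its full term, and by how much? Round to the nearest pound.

Option A by £757

Option A: at 8.35% the monthly rate is 0.0069583, so the payment is 22,000 × 0.0069583 / (1 − 1.0069583^−36) = £692.96.
Total interest on Option A = 36 × £692.96 − £22,000 = £2,946.56.
Option B: monthly rate = 6.3%/12 = 0.0052500; payment = 22,000 × 0.0052500 / (1 − (1+0.0052500)^−60) = £428.40.
Total interest on Option B = 60 × £428.40 − £22,000 = £3,704.00.
Option A is lower by £757.44.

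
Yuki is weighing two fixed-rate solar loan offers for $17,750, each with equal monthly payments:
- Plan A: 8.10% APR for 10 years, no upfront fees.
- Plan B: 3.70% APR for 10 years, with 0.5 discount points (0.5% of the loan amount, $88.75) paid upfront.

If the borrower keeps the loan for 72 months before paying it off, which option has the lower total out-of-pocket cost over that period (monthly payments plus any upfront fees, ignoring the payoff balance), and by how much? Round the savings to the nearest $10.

Plan B by $2,730

Plan A: monthly rate = 8.1%/12 = 0.0067500; payment = 17,750 × 0.0067500 / (1 − (1+0.0067500)^−120) = $216.30.
Plan B: at 3.70% the monthly rate is 0.0030833, so the payment is 17,750 × 0.0030833 / (1 − 1.0030833^−120) = $177.19.
Over 72 months: Plan A costs 72 × $216.30 = $15,573.60; Plan B costs 72 × $177.19 + $88.75 = $12,846.43.
Plan B is cheaper by $15,573.60 − $12,846.43 = $2,727.17.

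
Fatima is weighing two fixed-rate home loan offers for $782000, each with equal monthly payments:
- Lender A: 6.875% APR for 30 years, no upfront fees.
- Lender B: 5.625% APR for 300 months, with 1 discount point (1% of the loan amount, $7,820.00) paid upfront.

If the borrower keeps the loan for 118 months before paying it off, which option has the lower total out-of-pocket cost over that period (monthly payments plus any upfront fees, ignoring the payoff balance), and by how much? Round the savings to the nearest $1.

Lender A: monthly rate = 6.875%/12 = 0.0057292; payment = 782,000 × 0.0057292 / (1 − (1+0.0057292)^−360) = $5,137.18.
Lender B: monthly rate = 5.625%/12 = 0.0046875; payment = 782,000 × 0.0046875 / (1 − (1+0.0046875)^−300) = $4,860.71.
Over 118 months: Lender A costs 118 × $5,137.18 = $606,187.24; Lender B costs 118 × $4,860.71 + $7,820.00 = $581,383.78.
Lender B is cheaper by $606,187.24 − $581,383.78 = $24,803.46.

Lender B by $24,803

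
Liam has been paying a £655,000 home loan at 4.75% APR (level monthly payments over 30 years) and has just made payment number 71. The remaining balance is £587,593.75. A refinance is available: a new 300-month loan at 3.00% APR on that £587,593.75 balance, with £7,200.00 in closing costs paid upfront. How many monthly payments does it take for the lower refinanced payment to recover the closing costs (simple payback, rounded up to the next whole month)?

Current payment = 655,000 × 4.75%/12 / (1 − (1+0.0039583)^−360) = £3,416.79.
Refinanced payment = 587,593.75 × 0.0025000 / (1 − (1+0.0025000)^−300) = £2,786.44.
Monthly savings = £3,416.79 − £2,786.44 = £630.35.
Break-even = £7,200.00 / £630.35 = 11.42 → 12 months.

12 months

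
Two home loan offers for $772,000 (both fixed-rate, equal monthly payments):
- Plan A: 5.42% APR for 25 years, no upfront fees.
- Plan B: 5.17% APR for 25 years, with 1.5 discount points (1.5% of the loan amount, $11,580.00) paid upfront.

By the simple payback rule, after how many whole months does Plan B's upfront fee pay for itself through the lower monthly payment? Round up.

Plan A: at 5.42% the monthly rate is 0.0045167, so the payment is 772,000 × 0.0045167 / (1 − 1.0045167^−300) = $4,703.94.
Plan B: at 5.17% the monthly rate is 0.0043083, so the payment is 772,000 × 0.0043083 / (1 − 1.0043083^−300) = $4,589.83.
Monthly savings = $4,703.94 − $4,589.83 = $114.11.
Break-even = $11,580.00 / $114.11 = 101.48 → 102 months.

102 months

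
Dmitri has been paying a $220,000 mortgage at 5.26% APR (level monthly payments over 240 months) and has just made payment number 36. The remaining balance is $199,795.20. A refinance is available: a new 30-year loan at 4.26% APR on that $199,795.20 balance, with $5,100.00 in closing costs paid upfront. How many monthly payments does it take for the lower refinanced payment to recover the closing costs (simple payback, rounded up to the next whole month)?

11 months

Current payment = 220,000 × 5.26%/12 / (1 − (1+0.0043833)^−240) = $1,483.69.
Refinanced payment = 199,795.20 × 0.0035500 / (1 − (1+0.0035500)^−360) = $984.04.
Monthly savings = $1,483.69 − $984.04 = $499.65.
Break-even = $5,100.00 / $499.65 = 10.21 → 11 months.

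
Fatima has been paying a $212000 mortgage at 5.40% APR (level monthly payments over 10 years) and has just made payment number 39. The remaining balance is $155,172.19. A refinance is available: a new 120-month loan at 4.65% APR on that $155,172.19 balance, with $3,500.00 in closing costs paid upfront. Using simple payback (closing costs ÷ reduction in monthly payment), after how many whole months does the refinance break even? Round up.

6 months

Current payment = 212,000 × 5.4%/12 / (1 − (1+0.0045000)^−120) = $2,290.27.
Refinanced payment = 155,172.19 × 0.0038750 / (1 − (1+0.0038750)^−120) = $1,619.42.
Monthly savings = $2,290.27 − $1,619.42 = $670.85.
Break-even = $3,500.00 / $670.85 = 5.22 → 6 months.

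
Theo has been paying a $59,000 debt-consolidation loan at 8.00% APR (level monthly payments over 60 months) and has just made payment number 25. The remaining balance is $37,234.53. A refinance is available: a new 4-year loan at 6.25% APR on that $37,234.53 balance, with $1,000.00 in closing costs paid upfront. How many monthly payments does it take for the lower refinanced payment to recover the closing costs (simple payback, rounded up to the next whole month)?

4 months

Current payment = 59,000 × 8%/12 / (1 − (1+0.0066667)^−60) = $1,196.31.
Refinanced payment = 37,234.53 × 0.0052083 / (1 − (1+0.0052083)^−48) = $878.73.
Monthly savings = $1,196.31 − $878.73 = $317.58.
Break-even = $1,000.00 / $317.58 = 3.15 → 4 months.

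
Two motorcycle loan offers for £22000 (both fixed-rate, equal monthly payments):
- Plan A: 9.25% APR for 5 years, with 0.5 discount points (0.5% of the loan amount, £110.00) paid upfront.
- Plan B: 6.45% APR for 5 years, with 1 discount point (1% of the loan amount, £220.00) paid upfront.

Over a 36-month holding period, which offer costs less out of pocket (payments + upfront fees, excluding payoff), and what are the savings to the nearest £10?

Plan A: at 9.25% the monthly rate is 0.0077083, so the payment is 22,000 × 0.0077083 / (1 − 1.0077083^−60) = £459.36.
Plan B: monthly rate = 6.45%/12 = 0.0053750; payment = 22,000 × 0.0053750 / (1 − (1+0.0053750)^−60) = £429.94.
Over 36 months: Plan A costs 36 × £459.36 + £110.00 = £16,646.96; Plan B costs 36 × £429.94 + £220.00 = £15,697.84.
Plan B is cheaper by £16,646.96 − £15,697.84 = £949.12.

Plan B by £950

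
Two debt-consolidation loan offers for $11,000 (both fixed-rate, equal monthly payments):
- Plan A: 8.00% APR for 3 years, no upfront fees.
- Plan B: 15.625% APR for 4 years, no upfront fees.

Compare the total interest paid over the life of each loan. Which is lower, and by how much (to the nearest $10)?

Plan A: at 8.00% the monthly rate is 0.0066667, so the payment is 11,000 × 0.0066667 / (1 − 1.0066667^−36) = $344.70.
Total interest on Plan A = 36 × $344.70 − $11,000 = $1,409.20.
Plan B: at 15.625% the monthly rate is 0.0130208, so the payment is 11,000 × 0.0130208 / (1 − 1.0130208^−48) = $309.63.
Total interest on Plan B = 48 × $309.63 − $11,000 = $3,862.24.
Plan A is lower by $2,453.04.

Plan A by $2,450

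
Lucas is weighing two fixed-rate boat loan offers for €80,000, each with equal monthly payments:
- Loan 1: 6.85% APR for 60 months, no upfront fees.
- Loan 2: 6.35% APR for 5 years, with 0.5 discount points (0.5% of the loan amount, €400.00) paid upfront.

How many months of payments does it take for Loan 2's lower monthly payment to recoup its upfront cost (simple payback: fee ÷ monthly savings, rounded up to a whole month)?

Loan 1: monthly rate = 6.85%/12 = 0.0057083; payment = 80,000 × 0.0057083 / (1 − (1+0.0057083)^−60) = €1,578.44.
Loan 2: monthly rate = 6.35%/12 = 0.0052917; payment = 80,000 × 0.0052917 / (1 − (1+0.0052917)^−60) = €1,559.68.
Monthly savings = €1,578.44 − €1,559.68 = €18.76.
Break-even = €400.00 / €18.76 = 21.32 → 22 months.

22 months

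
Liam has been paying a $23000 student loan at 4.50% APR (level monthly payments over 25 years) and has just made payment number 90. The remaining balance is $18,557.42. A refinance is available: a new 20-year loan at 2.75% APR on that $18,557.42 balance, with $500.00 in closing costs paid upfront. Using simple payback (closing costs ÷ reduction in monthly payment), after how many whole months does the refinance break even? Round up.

19 months

Current payment = 23,000 × 4.5%/12 / (1 − (1+0.0037500)^−300) = $127.84.
Refinanced payment = 18,557.42 × 0.0022917 / (1 − (1+0.0022917)^−240) = $100.61.
Monthly savings = $127.84 − $100.61 = $27.23.
Break-even = $500.00 / $27.23 = 18.36 → 19 months.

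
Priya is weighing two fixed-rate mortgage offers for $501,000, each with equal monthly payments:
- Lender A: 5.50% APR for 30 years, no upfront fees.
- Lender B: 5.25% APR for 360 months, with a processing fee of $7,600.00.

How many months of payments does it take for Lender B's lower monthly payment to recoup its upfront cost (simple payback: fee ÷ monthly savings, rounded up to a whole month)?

98 months

Lender A: at 5.50% the monthly rate is 0.0045833, so the payment is 501,000 × 0.0045833 / (1 − 1.0045833^−360) = $2,844.62.
Lender B: monthly rate = 5.25%/12 = 0.0043750; payment = 501,000 × 0.0043750 / (1 − (1+0.0043750)^−360) = $2,766.54.
Monthly savings = $2,844.62 − $2,766.54 = $78.08.
Break-even = $7,600.00 / $78.08 = 97.34 → 98 months.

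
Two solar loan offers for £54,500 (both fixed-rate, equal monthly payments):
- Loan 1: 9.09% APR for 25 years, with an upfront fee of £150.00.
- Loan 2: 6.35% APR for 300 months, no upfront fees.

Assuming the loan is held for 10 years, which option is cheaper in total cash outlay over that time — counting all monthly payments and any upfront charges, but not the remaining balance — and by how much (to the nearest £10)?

Loan 1: at 9.09% the monthly rate is 0.0075750, so the payment is 54,500 × 0.0075750 / (1 − 1.0075750^−300) = £460.73.
Loan 2: at 6.35% the monthly rate is 0.0052917, so the payment is 54,500 × 0.0052917 / (1 − 1.0052917^−300) = £362.90.
Over 120 months: Loan 1 costs 120 × £460.73 + £150.00 = £55,437.60; Loan 2 costs 120 × £362.90 = £43,548.00.
Loan 2 is cheaper by £55,437.60 − £43,548.00 = £11,889.60.

Loan 2 by £11,890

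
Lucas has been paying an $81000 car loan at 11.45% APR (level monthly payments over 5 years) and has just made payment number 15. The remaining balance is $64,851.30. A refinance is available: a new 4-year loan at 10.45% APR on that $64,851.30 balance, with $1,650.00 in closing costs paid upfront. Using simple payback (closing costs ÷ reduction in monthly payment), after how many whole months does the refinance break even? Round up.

14 months

Current payment = 81,000 × 11.45%/12 / (1 − (1+0.0095417)^−60) = $1,779.37.
Refinanced payment = 64,851.30 × 0.0087083 / (1 − (1+0.0087083)^−48) = $1,658.85.
Monthly savings = $1,779.37 − $1,658.85 = $120.52.
Break-even = $1,650.00 / $120.52 = 13.69 → 14 months.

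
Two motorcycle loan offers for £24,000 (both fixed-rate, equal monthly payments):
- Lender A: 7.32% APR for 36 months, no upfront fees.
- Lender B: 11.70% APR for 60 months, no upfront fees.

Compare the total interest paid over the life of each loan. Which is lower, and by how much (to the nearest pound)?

Lender A: at 7.32% the monthly rate is 0.0061000, so the payment is 24,000 × 0.0061000 / (1 − 1.0061000^−36) = £744.57.
Total interest on Lender A = 36 × £744.57 − £24,000 = £2,804.52.
Lender B: monthly rate = 11.7%/12 = 0.0097500; payment = 24,000 × 0.0097500 / (1 − (1+0.0097500)^−60) = £530.24.
Total interest on Lender B = 60 × £530.24 − £24,000 = £7,814.40.
Lender A is lower by £5,009.88.

Lender A by £5,010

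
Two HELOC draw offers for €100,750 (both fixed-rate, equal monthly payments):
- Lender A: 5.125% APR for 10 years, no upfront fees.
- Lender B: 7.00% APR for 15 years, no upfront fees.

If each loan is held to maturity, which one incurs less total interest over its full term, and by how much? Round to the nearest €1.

Lender A by €34,029

Lender A: at 5.125% the monthly rate is 0.0042708, so the payment is 100,750 × 0.0042708 / (1 − 1.0042708^−120) = €1,074.78.
Total interest on Lender A = 120 × €1,074.78 − €100,750 = €28,223.60.
Lender B: at 7.00% the monthly rate is 0.0058333, so the payment is 100,750 × 0.0058333 / (1 − 1.0058333^−180) = €905.57.
Total interest on Lender B = 180 × €905.57 − €100,750 = €62,252.60.
Lender A is lower by €34,029.00.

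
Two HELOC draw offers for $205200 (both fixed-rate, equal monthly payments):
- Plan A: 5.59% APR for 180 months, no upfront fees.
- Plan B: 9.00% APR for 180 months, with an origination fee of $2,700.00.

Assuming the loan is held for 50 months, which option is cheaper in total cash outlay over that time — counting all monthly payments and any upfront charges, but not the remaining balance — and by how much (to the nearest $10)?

Plan A by $22,440

Plan A: monthly rate = 5.59%/12 = 0.0046583; payment = 205,200 × 0.0046583 / (1 − (1+0.0046583)^−180) = $1,686.47.
Plan B: at 9.00% the monthly rate is 0.0075000, so the payment is 205,200 × 0.0075000 / (1 − 1.0075000^−180) = $2,081.28.
Over 50 months: Plan A costs 50 × $1,686.47 = $84,323.50; Plan B costs 50 × $2,081.28 + $2,700.00 = $106,764.00.
Plan A is cheaper by $106,764.00 − $84,323.50 = $22,440.50.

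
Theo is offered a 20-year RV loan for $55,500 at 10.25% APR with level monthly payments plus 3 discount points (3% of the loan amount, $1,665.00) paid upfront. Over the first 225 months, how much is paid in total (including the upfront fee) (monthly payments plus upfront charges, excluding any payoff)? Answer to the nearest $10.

At 10.25% the monthly rate is 0.0085417, so the payment is 55,500 × 0.0085417 / (1 − 1.0085417^−240) = $544.81.
Total outlay = 225 × $544.81 + $1,665.00 = $124,247.25.

$124,250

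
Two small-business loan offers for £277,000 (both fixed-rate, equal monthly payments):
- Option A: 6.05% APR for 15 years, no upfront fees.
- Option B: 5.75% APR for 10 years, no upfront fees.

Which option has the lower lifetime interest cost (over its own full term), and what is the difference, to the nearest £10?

Option A: monthly rate = 6.05%/12 = 0.0050417; payment = 277,000 × 0.0050417 / (1 − (1+0.0050417)^−180) = £2,344.97.
Total interest on Option A = 180 × £2,344.97 − £277,000 = £145,094.60.
Option B: at 5.75% the monthly rate is 0.0047917, so the payment is 277,000 × 0.0047917 / (1 − 1.0047917^−120) = £3,040.61.
Total interest on Option B = 120 × £3,040.61 − £277,000 = £87,873.20.
Option B is lower by £57,221.40.

Option B by £57,220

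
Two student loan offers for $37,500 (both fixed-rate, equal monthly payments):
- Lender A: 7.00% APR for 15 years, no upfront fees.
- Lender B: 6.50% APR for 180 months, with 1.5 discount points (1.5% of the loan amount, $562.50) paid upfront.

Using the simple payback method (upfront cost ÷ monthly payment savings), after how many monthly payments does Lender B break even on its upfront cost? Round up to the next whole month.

55 months

Lender A: at 7.00% the monthly rate is 0.0058333, so the payment is 37,500 × 0.0058333 / (1 − 1.0058333^−180) = $337.06.
Lender B: at 6.50% the monthly rate is 0.0054167, so the payment is 37,500 × 0.0054167 / (1 − 1.0054167^−180) = $326.67.
Monthly savings = $337.06 − $326.67 = $10.39.
Break-even = $562.50 / $10.39 = 54.14 → 55 months.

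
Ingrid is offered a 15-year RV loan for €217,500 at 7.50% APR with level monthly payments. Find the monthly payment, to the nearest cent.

€2,016.25

Monthly rate = 7.5%/12 = 0.0062500; payment = 217,500 × 0.0062500 / (1 − (1+0.0062500)^−180) = €2,016.25.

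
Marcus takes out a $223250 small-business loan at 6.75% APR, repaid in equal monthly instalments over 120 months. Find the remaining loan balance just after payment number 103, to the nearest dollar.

With monthly rate i = 6.75%/12 = 0.0056250, the balance after k of n payments is P · [(1+i)^n − (1+i)^k] / [(1+i)^n − 1].
(1+0.0056250)^120 = 1.96032182 and (1+0.0056250)^103 = 1.78202720, so the balance is 223,250 × (1.96032182 − 1.78202720) / (1.96032182 − 1) = $41,448.89.

$41,449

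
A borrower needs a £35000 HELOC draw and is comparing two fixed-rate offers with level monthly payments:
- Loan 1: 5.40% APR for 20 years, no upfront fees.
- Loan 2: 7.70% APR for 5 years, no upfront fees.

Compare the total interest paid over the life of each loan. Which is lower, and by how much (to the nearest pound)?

Loan 1: monthly rate = 5.4%/12 = 0.0045000; payment = 35,000 × 0.0045000 / (1 − (1+0.0045000)^−240) = £238.79.
Total interest on Loan 1 = 240 × £238.79 − £35,000 = £22,309.60.
Loan 2: at 7.70% the monthly rate is 0.0064167, so the payment is 35,000 × 0.0064167 / (1 − 1.0064167^−60) = £704.66.
Total interest on Loan 2 = 60 × £704.66 − £35,000 = £7,279.60.
Loan 2 is lower by £15,030.00.

Loan 2 by £15,030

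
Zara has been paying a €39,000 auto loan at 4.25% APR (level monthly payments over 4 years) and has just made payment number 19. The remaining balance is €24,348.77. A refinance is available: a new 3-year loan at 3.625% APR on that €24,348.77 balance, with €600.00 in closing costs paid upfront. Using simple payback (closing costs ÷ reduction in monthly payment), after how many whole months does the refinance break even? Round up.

4 months

Current payment = 39,000 × 4.25%/12 / (1 − (1+0.0035417)^−48) = €884.95.
Refinanced payment = 24,348.77 × 0.0030208 / (1 − (1+0.0030208)^−36) = €714.82.
Monthly savings = €884.95 − €714.82 = €170.13.
Break-even = €600.00 / €170.13 = 3.53 → 4 months.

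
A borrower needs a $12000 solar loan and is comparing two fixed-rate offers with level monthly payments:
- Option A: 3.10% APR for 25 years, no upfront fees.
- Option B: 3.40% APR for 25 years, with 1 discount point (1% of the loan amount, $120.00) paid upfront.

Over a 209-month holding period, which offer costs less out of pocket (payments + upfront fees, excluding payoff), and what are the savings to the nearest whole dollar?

Option A: at 3.10% the monthly rate is 0.0025833, so the payment is 12,000 × 0.0025833 / (1 − 1.0025833^−300) = $57.53.
Option B: at 3.40% the monthly rate is 0.0028333, so the payment is 12,000 × 0.0028333 / (1 − 1.0028333^−300) = $59.43.
Over 209 months: Option A costs 209 × $57.53 = $12,023.77; Option B costs 209 × $59.43 + $120.00 = $12,540.87.
Option A is cheaper by $12,540.87 − $12,023.77 = $517.10.

Option A by $517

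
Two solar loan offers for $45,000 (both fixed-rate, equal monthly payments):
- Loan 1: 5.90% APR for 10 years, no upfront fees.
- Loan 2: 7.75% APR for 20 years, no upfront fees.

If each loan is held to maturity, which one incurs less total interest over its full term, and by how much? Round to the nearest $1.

Loan 1: at 5.90% the monthly rate is 0.0049167, so the payment is 45,000 × 0.0049167 / (1 − 1.0049167^−120) = $497.34.
Total interest on Loan 1 = 120 × $497.34 − $45,000 = $14,680.80.
Loan 2: at 7.75% the monthly rate is 0.0064583, so the payment is 45,000 × 0.0064583 / (1 − 1.0064583^−240) = $369.43.
Total interest on Loan 2 = 240 × $369.43 − $45,000 = $43,663.20.
Loan 1 is lower by $28,982.40.

Loan 1 by $28,982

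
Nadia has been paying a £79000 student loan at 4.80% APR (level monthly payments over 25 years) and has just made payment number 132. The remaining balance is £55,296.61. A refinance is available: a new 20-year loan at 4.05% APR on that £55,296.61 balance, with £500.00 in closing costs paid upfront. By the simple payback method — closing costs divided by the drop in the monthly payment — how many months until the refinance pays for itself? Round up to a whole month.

5 months

Current payment = 79,000 × 4.8%/12 / (1 − (1+0.0040000)^−300) = £452.67.
Refinanced payment = 55,296.61 × 0.0033750 / (1 − (1+0.0033750)^−240) = £336.55.
Monthly savings = £452.67 − £336.55 = £116.12.
Break-even = £500.00 / £116.12 = 4.31 → 5 months.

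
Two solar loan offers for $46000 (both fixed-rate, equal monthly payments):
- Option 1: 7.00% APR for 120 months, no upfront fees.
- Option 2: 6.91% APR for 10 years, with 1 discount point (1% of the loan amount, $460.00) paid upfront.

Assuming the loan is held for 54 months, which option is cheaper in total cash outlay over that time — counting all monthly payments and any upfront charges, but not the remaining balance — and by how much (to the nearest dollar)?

Option 1 by $345

Option 1: at 7.00% the monthly rate is 0.0058333, so the payment is 46,000 × 0.0058333 / (1 − 1.0058333^−120) = $534.10.
Option 2: monthly rate = 6.91%/12 = 0.0057583; payment = 46,000 × 0.0057583 / (1 − (1+0.0057583)^−120) = $531.97.
Over 54 months: Option 1 costs 54 × $534.10 = $28,841.40; Option 2 costs 54 × $531.97 + $460.00 = $29,186.38.
Option 1 is cheaper by $29,186.38 − $28,841.40 = $344.98.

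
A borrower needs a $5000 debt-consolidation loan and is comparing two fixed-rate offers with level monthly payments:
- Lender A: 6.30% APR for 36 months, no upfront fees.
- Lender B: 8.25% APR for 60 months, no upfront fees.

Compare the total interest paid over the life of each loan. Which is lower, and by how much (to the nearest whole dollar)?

Lender A: at 6.30% the monthly rate is 0.0052500, so the payment is 5,000 × 0.0052500 / (1 − 1.0052500^−36) = $152.79.
Total interest on Lender A = 36 × $152.79 − $5,000 = $500.44.
Lender B: monthly rate = 8.25%/12 = 0.0068750; payment = 5,000 × 0.0068750 / (1 − (1+0.0068750)^−60) = $101.98.
Total interest on Lender B = 60 × $101.98 − $5,000 = $1,118.80.
Lender A is lower by $618.36.

Lender A by $618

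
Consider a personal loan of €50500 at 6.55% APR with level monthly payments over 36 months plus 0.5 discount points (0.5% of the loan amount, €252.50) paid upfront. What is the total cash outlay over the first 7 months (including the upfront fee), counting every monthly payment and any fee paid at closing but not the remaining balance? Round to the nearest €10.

€11,090

At 6.55% the monthly rate is 0.0054583, so the payment is 50,500 × 0.0054583 / (1 − 1.0054583^−36) = €1,548.92.
Total outlay = 7 × €1,548.92 + €252.50 = €11,094.94.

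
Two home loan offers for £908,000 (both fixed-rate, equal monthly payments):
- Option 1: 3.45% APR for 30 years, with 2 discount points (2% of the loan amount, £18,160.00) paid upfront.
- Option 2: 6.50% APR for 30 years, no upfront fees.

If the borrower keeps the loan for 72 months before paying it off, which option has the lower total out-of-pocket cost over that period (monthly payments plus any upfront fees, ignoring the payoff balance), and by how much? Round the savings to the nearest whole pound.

Option 1 by £103,315

Option 1: monthly rate = 3.45%/12 = 0.0028750; payment = 908,000 × 0.0028750 / (1 − (1+0.0028750)^−360) = £4,052.03.
Option 2: at 6.50% the monthly rate is 0.0054167, so the payment is 908,000 × 0.0054167 / (1 − 1.0054167^−360) = £5,739.18.
Over 72 months: Option 1 costs 72 × £4,052.03 + £18,160.00 = £309,906.16; Option 2 costs 72 × £5,739.18 = £413,220.96.
Option 1 is cheaper by £413,220.96 − £309,906.16 = £103,314.80.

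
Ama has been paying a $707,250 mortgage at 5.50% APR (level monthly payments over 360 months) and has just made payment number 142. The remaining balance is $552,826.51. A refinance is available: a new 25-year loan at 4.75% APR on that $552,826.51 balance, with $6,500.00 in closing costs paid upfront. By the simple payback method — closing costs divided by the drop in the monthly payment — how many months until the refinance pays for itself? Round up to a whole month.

Current payment = 707,250 × 5.5%/12 / (1 − (1+0.0045833)^−360) = $4,015.69.
Refinanced payment = 552,826.51 × 0.0039583 / (1 − (1+0.0039583)^−300) = $3,151.76.
Monthly savings = $4,015.69 − $3,151.76 = $863.93.
Break-even = $6,500.00 / $863.93 = 7.52 → 8 months.

8 months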